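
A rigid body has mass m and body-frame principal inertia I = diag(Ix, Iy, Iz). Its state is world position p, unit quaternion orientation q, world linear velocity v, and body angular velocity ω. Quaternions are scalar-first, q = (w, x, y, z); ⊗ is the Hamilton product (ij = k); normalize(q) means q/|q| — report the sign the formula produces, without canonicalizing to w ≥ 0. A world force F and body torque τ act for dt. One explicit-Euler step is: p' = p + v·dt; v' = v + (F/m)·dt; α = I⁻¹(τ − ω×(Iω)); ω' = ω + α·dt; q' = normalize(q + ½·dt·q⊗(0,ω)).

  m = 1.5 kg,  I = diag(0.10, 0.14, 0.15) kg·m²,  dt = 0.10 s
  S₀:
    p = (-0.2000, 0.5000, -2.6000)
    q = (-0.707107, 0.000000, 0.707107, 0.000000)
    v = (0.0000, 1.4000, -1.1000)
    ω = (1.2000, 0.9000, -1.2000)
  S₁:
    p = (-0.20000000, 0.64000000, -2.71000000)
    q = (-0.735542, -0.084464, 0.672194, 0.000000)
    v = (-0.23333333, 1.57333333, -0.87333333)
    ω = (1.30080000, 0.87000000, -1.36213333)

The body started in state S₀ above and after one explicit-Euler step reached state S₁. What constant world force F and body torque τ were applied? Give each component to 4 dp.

rate change Δω = (0.10080000, -0.03000000, -0.16213333)
applied torque τ = (0.0900, 0.0300, -0.2000)
Δv = v₁−v₀ = (-0.23333333, 0.17333333, 0.22666667)
applied force F = (-3.5000, 2.6000, 3.4000)

F = (-3.5000, 2.6000, 3.4000)
τ = (0.0900, 0.0300, -0.2000)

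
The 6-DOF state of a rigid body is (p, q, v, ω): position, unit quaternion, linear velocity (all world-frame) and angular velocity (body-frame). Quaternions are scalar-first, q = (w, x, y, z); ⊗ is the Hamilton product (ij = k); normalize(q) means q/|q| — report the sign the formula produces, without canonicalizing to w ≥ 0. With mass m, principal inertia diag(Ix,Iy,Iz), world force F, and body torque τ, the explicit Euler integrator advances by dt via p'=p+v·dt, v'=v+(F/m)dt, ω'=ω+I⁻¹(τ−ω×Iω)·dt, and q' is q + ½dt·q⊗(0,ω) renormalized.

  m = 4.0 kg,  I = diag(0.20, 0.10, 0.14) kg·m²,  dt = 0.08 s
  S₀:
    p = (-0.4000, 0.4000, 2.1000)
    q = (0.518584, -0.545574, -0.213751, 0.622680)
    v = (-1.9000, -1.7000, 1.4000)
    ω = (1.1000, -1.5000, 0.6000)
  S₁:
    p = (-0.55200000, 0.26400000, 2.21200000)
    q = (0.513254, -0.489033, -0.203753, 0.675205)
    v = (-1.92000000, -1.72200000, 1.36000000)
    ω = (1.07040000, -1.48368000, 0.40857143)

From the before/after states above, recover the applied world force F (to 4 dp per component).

F = (-1.0000, -1.1000, -2.0000)

velocity change Δv = (-0.02000000, -0.02200000, -0.04000000)
m·(v₁−v₀)/dt = (-1.0000, -1.1000, -2.0000)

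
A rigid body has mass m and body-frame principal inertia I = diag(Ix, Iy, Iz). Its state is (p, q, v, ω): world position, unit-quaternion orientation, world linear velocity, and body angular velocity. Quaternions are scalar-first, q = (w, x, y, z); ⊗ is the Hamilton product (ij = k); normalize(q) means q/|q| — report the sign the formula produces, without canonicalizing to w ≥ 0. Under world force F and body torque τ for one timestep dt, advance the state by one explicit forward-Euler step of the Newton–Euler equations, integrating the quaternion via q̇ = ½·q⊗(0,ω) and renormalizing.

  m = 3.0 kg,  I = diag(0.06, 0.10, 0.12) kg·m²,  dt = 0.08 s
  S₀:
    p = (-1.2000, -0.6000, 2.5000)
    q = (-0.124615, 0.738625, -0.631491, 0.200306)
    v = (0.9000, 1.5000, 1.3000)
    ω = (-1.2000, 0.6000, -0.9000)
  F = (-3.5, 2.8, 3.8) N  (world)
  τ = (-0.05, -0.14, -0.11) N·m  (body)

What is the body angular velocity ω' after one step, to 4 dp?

ω' = (-1.2523, 0.5398, -0.9541)

precession coupling ω×(Iω) = (-0.0108, -0.0648, -0.0288)
α = I⁻¹(τ − ω×Iω) = (-0.6533, -0.7520, -0.6767)
ω + α·dt = (-1.2523, 0.5398, -0.9541)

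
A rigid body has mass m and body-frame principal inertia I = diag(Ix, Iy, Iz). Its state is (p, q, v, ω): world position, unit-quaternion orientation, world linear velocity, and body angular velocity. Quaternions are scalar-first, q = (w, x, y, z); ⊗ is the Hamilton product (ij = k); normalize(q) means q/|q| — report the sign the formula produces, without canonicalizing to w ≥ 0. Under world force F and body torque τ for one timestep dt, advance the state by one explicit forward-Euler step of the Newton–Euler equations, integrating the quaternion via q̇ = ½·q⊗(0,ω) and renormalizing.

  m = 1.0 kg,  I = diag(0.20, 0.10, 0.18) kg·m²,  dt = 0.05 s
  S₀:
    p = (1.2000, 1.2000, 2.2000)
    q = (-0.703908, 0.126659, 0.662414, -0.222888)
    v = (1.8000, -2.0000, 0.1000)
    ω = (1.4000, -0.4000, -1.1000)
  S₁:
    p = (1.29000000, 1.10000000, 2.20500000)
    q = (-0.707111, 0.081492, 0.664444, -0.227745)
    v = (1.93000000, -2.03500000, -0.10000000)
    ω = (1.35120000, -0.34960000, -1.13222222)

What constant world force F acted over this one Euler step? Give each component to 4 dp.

F = (2.6000, -0.7000, -4.0000)

velocity change Δv = (0.13000000, -0.03500000, -0.20000000)
F = m·Δv/dt = (2.6000, -0.7000, -4.0000)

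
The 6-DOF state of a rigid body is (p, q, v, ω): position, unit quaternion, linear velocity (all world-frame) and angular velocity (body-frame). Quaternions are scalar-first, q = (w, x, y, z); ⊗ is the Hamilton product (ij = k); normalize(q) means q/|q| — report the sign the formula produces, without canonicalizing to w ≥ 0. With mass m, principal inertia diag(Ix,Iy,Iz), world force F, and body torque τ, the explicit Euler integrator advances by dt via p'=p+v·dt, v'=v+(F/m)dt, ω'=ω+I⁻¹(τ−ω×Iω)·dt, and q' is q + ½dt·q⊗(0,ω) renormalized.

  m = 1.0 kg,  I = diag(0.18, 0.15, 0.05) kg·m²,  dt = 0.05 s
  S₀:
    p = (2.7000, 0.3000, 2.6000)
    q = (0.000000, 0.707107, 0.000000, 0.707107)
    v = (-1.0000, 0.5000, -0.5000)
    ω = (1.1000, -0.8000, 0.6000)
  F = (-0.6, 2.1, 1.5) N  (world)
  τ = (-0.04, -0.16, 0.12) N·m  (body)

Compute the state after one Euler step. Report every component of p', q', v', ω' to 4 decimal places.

a = (-0.6000, 2.1000, 1.5000)
p + v·dt = (2.6500, 0.3250, 2.5750)
v + (F/m)dt = (-1.0300, 0.6050, -0.4250)
ω×(Iω) gyroscopic = (0.0480, 0.0858, 0.0264)
α = I⁻¹(τ − ω×Iω) = (-0.4889, -1.6387, 1.8720)
ω + α·dt = (1.0756, -0.8819, 0.6936)
q⊗(0,ω) = (-1.2020819, 0.5656856, 0.3535535, -0.5656856)
q' = normalize(q + ½dt·q⊗(0,ω)) = (-0.0300, 0.7208, 0.0088, 0.6925)

p' = (2.6500, 0.3250, 2.5750)
q' = (-0.0300, 0.7208, 0.0088, 0.6925)
v' = (-1.0300, 0.6050, -0.4250)
ω' = (1.0756, -0.8819, 0.6936)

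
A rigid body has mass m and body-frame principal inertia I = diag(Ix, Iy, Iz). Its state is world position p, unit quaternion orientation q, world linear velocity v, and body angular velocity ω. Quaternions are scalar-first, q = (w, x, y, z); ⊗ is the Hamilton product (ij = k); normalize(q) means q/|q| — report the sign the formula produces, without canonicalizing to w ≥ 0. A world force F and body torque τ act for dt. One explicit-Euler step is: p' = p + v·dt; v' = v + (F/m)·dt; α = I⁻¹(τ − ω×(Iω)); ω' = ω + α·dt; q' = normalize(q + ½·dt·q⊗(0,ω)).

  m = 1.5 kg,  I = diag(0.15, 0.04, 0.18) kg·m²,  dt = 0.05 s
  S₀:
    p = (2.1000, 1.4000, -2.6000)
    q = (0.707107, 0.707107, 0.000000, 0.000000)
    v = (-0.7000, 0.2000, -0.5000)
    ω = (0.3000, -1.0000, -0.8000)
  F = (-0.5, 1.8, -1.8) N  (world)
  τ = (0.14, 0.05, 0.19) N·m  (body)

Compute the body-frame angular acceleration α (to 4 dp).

α = (0.1867, 1.0700, 0.8722)

ω×(Iω) gyroscopic = (0.1120, 0.0072, 0.0330)
α = I⁻¹(τ − ω×Iω) = (0.1867, 1.0700, 0.8722)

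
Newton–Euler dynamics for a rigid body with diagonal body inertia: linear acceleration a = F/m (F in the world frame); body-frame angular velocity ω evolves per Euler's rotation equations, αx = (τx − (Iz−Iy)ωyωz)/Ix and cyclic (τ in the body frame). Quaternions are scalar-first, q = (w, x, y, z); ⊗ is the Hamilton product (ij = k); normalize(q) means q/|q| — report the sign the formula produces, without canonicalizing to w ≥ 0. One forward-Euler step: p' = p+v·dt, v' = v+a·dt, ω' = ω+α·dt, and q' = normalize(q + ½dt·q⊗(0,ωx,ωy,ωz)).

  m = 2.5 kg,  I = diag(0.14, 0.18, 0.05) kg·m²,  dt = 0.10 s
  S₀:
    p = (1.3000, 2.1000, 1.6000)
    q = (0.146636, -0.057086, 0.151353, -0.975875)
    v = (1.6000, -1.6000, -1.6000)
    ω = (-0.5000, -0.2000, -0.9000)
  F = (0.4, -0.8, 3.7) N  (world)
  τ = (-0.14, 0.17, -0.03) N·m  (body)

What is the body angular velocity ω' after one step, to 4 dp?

ω×(Iω) gyroscopic = (-0.0234, 0.0405, 0.0040)
α = I⁻¹(τ − ω×Iω) = (-0.8329, 0.7194, -0.6800)
ω' = ω + α·dt = (-0.5833, -0.1281, -0.9680)

ω' = (-0.5833, -0.1281, -0.9680)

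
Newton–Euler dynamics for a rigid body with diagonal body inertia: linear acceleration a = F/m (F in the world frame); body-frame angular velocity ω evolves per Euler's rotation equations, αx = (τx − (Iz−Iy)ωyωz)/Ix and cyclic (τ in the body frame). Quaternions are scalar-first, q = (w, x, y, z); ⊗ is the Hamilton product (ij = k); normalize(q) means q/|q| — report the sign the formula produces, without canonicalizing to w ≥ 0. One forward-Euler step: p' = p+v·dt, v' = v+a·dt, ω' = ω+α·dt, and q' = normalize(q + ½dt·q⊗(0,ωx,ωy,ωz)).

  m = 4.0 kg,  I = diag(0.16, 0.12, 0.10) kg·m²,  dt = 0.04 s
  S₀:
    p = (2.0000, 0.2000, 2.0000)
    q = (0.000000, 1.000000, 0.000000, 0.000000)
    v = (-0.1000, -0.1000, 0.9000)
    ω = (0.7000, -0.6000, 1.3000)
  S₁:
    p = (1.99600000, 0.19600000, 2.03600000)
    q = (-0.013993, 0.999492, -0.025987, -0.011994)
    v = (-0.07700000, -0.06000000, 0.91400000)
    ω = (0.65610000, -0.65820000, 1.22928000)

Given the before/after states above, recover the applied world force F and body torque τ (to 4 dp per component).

F = (2.3000, 4.0000, 1.4000)
τ = (-0.1600, -0.1200, -0.1600)

v₁ − v₀ = (0.02300000, 0.04000000, 0.01400000)
m·(v₁−v₀)/dt = (2.3000, 4.0000, 1.4000)
Δω = ω₁−ω₀ = (-0.04390000, -0.05820000, -0.07072000)
ω₀×(Iω₀) = (0.0156, 0.0546, 0.0168)
applied torque τ = (-0.1600, -0.1200, -0.1600)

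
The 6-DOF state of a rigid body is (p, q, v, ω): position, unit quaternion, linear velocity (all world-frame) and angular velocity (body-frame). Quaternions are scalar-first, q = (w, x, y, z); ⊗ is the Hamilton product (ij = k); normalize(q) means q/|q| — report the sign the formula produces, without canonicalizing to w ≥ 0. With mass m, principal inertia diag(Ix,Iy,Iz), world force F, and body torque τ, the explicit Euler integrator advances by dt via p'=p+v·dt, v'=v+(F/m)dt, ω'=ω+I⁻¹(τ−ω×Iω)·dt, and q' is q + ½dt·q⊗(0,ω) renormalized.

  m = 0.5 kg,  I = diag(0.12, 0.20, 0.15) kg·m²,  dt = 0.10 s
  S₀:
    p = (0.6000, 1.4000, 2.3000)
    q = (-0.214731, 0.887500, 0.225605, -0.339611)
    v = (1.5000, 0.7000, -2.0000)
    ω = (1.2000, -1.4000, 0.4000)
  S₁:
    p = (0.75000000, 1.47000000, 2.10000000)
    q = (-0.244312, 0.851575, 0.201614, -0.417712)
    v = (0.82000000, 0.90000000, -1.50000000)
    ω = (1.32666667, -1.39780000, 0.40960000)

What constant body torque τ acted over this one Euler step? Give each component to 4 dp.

ω₁ − ω₀ = (0.12666667, 0.00220000, 0.00960000)
I·α + gyro = (0.1800, -0.0100, -0.1200)

τ = (0.1800, -0.0100, -0.1200)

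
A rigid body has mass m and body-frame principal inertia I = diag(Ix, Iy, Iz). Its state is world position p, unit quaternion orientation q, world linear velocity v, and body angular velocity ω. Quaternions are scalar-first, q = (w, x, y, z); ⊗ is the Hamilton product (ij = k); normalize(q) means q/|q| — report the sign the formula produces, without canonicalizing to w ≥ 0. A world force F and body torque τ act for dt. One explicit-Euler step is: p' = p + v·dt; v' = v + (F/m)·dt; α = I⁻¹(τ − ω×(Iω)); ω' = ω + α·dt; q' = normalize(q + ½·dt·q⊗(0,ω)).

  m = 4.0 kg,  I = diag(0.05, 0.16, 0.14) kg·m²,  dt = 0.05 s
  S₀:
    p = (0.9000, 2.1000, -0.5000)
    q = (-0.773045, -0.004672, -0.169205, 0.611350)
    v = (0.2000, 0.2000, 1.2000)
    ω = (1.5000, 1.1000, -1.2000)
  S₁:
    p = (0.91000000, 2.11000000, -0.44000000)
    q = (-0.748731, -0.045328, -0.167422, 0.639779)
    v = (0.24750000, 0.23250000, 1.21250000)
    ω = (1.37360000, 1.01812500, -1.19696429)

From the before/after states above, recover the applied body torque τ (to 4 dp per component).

τ = (-0.1000, -0.1000, 0.1900)

ω₁ − ω₀ = (-0.12640000, -0.08187500, 0.00303571)
ω₀×(Iω₀) = (0.0264, 0.1620, 0.1815)
applied torque τ = (-0.1000, -0.1000, 0.1900)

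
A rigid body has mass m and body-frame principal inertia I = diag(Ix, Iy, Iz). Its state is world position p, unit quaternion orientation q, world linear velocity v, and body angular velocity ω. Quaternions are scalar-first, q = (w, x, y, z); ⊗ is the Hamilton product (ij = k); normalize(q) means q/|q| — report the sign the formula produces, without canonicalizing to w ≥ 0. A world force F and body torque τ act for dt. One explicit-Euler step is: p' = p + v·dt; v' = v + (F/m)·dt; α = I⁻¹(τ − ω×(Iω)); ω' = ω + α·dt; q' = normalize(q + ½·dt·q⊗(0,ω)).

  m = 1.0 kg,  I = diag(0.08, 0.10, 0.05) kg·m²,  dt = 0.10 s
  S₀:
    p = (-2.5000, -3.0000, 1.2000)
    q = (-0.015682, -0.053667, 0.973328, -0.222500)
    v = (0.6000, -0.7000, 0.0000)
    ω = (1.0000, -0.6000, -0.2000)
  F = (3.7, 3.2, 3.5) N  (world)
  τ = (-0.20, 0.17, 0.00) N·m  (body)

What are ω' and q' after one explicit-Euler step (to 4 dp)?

α = I⁻¹(τ − ω×Iω) = (-2.4250, 1.7600, 0.2400)
new body rate ω' = (0.7575, -0.4240, -0.1760)
2q̇ = q⊗(0,ω) = (0.5931638, -0.3438476, -0.2238242, -0.9379914)
q + ½dt·q⊗(0,ω), renormalized = (0.0140, -0.0707, 0.9605, -0.2689)

ω' = (0.7575, -0.4240, -0.1760)
q' = (0.0140, -0.0707, 0.9605, -0.2689)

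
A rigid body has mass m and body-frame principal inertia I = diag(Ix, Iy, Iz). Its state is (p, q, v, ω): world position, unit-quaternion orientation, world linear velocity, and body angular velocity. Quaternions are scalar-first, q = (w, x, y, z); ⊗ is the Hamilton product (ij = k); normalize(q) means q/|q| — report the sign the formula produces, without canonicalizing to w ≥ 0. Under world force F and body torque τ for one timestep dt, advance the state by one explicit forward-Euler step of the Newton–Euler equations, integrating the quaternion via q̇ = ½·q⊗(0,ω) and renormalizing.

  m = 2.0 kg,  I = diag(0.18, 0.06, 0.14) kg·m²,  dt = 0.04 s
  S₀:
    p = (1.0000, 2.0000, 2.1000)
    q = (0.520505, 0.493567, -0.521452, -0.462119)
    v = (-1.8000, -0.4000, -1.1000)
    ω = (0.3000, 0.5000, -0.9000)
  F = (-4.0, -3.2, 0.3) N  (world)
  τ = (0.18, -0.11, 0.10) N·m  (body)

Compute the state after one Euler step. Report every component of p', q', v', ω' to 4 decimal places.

p' = (0.9280, 1.9840, 2.0560)
q' = (0.5143, 0.5106, -0.5100, -0.4633)
v' = (-1.8800, -0.4640, -1.0940)
ω' = (0.3480, 0.4339, -0.8663)

ω×(Iω) gyroscopic = (-0.0360, -0.0108, -0.0180)
α = I⁻¹(τ − ω×Iω) = (1.2000, -1.6533, 0.8429)
new body rate ω' = (0.3480, 0.4339, -0.8663)
2q̇ = q⊗(0,ω) = (-0.3032512, 0.8565178, 0.5658271, -0.0652354)
q' = normalize(q + ½dt·q⊗(0,ω)) = (0.5143, 0.5106, -0.5100, -0.4633)
new position p' = (0.9280, 1.9840, 2.0560)
v + (F/m)dt = (-1.8800, -0.4640, -1.0940)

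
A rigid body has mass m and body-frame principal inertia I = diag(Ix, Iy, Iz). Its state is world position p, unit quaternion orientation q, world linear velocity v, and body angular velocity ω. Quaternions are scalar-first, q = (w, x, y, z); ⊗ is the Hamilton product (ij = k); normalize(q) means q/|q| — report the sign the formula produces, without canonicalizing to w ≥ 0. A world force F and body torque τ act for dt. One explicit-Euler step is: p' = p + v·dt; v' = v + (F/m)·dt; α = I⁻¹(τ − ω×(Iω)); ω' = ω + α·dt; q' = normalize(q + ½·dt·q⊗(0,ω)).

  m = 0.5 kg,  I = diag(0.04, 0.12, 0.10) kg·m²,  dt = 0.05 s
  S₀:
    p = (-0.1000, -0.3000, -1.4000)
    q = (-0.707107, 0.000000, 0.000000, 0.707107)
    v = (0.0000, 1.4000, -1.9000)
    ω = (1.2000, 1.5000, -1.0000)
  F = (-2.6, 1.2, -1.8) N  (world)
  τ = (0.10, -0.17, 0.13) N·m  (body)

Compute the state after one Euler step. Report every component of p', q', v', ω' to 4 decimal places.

p' = (-0.1000, -0.2300, -1.4950)
q' = (-0.6884, -0.0477, -0.0053, 0.7237)
v' = (-0.2600, 1.5200, -2.0800)
ω' = (1.2875, 1.3992, -1.0070)

precession coupling ω×(Iω) = (0.0300, 0.0720, 0.1440)
(τ − ω×Iω)/I = (1.7500, -2.0167, -0.1400)
ω' = ω + α·dt = (1.2875, 1.3992, -1.0070)
Hamilton product q⊗(0,ω) = (0.7071070, -1.9091889, -0.2121321, 0.7071070)
q' = normalize(q + ½dt·q⊗(0,ω)) = (-0.6884, -0.0477, -0.0053, 0.7237)
linear accel F/m = (-5.2000, 2.4000, -3.6000)
p' = p + v·dt = (-0.1000, -0.2300, -1.4950)
new velocity v' = (-0.2600, 1.5200, -2.0800)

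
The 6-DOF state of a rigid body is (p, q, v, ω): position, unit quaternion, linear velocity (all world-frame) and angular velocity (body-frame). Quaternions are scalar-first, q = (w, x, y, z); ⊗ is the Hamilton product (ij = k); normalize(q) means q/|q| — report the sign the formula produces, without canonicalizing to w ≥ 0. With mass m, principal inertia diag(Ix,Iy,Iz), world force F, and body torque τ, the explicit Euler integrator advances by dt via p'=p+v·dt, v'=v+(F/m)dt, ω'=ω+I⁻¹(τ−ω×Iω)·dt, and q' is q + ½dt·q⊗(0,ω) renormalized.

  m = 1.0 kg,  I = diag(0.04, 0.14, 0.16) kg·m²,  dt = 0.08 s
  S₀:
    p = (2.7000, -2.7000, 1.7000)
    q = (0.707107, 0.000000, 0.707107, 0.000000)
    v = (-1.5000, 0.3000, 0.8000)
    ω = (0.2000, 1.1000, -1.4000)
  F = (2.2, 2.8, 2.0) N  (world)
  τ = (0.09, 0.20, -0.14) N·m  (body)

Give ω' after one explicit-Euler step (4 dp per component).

ω' = (0.4416, 1.1951, -1.4810)

precession coupling ω×(Iω) = (-0.0308, 0.0336, 0.0220)
(τ − ω×Iω)/I = (3.0200, 1.1886, -1.0125)
ω + α·dt = (0.4416, 1.1951, -1.4810)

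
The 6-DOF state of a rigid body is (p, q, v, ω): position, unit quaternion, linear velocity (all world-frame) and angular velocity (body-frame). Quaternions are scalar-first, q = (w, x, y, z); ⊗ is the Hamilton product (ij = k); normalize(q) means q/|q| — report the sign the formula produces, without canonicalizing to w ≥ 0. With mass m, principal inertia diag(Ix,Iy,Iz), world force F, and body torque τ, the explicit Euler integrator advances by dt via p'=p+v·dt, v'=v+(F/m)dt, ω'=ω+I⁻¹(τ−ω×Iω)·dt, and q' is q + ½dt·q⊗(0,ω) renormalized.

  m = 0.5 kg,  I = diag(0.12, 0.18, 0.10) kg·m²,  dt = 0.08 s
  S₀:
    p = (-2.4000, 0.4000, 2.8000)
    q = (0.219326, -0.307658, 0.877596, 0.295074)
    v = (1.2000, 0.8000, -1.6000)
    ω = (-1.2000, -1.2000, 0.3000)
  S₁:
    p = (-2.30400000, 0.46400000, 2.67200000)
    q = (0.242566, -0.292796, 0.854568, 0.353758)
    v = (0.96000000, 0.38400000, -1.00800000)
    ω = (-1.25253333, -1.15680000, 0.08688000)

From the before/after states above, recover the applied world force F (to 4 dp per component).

v₁ − v₀ = (-0.24000000, -0.41600000, 0.59200000)
m·(v₁−v₀)/dt = (-1.5000, -2.6000, 3.7000)

F = (-1.5000, -2.6000, 3.7000)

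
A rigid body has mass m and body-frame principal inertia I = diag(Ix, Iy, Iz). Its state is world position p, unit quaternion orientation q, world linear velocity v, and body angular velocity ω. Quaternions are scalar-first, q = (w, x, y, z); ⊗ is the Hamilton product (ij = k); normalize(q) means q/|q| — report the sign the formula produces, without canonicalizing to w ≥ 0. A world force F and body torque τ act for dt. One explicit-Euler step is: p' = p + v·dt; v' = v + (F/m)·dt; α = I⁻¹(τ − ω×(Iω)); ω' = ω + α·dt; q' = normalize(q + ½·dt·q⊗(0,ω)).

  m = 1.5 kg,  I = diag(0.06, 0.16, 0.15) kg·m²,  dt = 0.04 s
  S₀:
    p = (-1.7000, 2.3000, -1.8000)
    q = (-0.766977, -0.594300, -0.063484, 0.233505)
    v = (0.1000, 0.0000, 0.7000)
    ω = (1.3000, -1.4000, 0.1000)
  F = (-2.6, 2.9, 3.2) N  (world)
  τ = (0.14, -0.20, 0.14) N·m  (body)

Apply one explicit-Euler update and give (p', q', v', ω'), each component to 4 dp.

α = I⁻¹(τ − ω×Iω) = (2.3100, -1.1769, 2.1467)
new body rate ω' = (1.3924, -1.4471, 0.1859)
2q̇ = q⊗(0,ω) = (0.6603619, -0.6765115, 1.4367543, 0.8378515)
updated quaternion q' = (-0.7532, -0.6074, -0.0347, 0.2501)
a = (-1.7333, 1.9333, 2.1333)
p' = p + v·dt = (-1.6960, 2.3000, -1.7720)
v' = v + a·dt = (0.0307, 0.0773, 0.7853)

p' = (-1.6960, 2.3000, -1.7720)
q' = (-0.7532, -0.6074, -0.0347, 0.2501)
v' = (0.0307, 0.0773, 0.7853)
ω' = (1.3924, -1.4471, 0.1859)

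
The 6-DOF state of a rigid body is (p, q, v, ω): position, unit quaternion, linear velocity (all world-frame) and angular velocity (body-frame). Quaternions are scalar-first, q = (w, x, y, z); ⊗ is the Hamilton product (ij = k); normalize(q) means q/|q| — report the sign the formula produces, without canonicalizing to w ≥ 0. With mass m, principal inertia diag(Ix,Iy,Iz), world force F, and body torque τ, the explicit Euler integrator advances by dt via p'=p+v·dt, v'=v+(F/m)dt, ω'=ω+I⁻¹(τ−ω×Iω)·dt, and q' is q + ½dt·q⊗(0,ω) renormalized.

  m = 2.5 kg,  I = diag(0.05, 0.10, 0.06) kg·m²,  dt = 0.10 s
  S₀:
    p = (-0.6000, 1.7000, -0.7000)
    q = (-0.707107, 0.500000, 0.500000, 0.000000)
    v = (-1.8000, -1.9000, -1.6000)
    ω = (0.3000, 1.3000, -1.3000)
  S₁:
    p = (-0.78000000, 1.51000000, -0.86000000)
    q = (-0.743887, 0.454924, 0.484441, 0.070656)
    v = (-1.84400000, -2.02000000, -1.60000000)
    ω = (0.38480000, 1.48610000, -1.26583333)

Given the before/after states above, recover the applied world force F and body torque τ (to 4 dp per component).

ω₁ − ω₀ = (0.08480000, 0.18610000, 0.03416667)
τ = I·(Δω/dt) + ω₀×(Iω₀) = (0.1100, 0.1900, 0.0400)
Δv = v₁−v₀ = (-0.04400000, -0.12000000, 0.00000000)
F = m·Δv/dt = (-1.1000, -3.0000, 0.0000)

F = (-1.1000, -3.0000, 0.0000)
τ = (0.1100, 0.1900, 0.0400)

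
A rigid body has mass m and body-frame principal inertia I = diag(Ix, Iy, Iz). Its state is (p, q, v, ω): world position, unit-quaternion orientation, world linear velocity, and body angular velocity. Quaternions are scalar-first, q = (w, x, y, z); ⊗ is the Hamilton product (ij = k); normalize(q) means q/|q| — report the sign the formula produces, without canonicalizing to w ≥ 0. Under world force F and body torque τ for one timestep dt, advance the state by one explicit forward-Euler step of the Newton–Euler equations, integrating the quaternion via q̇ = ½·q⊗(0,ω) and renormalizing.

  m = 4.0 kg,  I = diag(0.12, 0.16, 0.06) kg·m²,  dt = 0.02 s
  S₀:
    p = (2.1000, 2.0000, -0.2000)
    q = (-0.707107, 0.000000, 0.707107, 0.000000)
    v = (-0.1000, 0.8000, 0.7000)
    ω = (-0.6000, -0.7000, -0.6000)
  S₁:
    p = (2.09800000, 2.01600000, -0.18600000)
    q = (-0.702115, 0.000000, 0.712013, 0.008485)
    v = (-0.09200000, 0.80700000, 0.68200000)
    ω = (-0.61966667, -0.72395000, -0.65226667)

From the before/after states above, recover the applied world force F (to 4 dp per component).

velocity change Δv = (0.00800000, 0.00700000, -0.01800000)
applied force F = (1.6000, 1.4000, -3.6000)

F = (1.6000, 1.4000, -3.6000)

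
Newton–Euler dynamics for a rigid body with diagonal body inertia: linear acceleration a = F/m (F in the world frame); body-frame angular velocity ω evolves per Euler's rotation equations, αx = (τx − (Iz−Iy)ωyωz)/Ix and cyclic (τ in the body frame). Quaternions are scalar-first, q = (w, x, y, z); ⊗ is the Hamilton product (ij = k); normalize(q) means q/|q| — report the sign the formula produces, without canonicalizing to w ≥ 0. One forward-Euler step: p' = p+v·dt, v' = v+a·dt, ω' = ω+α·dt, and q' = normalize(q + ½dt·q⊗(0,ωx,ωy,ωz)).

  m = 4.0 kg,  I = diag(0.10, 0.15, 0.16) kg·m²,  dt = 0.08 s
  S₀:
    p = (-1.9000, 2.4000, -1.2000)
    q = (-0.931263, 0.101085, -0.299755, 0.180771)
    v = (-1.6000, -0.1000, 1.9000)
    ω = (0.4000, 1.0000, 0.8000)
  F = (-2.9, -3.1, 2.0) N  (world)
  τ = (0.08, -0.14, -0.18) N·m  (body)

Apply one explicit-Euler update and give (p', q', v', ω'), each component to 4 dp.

p' = (-2.0280, 2.3920, -1.0480)
q' = (-0.9253, 0.0693, -0.3369, 0.1596)
v' = (-1.6580, -0.1620, 1.9400)
ω' = (0.4576, 0.9356, 0.7000)

gyro term ω×Iω = (0.0080, -0.0192, 0.0200)
(τ − ω×Iω)/I = (0.7200, -0.8053, -1.2500)
new body rate ω' = (0.4576, 0.9356, 0.7000)
q⊗(0,ω) = (0.1147042, -0.7930802, -0.9398226, -0.5240234)
q + ½dt·q⊗(0,ω), renormalized = (-0.9253, 0.0693, -0.3369, 0.1596)
a = F/m = (-0.7250, -0.7750, 0.5000)
p + v·dt = (-2.0280, 2.3920, -1.0480)
new velocity v' = (-1.6580, -0.1620, 1.9400)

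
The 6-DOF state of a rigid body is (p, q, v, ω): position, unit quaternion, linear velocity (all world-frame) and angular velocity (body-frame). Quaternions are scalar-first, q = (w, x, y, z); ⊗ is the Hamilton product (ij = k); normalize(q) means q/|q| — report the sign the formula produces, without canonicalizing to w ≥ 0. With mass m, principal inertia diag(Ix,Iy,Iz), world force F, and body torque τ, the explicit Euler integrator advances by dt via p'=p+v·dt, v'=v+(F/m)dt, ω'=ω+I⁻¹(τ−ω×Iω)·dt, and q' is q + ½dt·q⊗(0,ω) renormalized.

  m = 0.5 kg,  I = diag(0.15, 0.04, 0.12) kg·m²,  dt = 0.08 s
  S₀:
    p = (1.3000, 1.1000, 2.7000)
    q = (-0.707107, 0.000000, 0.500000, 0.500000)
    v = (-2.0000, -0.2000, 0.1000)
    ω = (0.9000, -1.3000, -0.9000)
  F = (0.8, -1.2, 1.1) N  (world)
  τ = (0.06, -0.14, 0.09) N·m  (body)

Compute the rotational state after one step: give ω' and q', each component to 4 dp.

ω' = (0.8821, -1.5314, -0.9258)
q' = (-0.6614, -0.0174, 0.5533, 0.5061)

(τ − ω×Iω)/I = (-0.2240, -2.8925, -0.3225)
ω + α·dt = (0.8821, -1.5314, -0.9258)
Hamilton product q⊗(0,ω) = (1.1000000, -0.4363963, 1.3692391, 0.1863963)
updated quaternion q' = (-0.6614, -0.0174, 0.5533, 0.5061)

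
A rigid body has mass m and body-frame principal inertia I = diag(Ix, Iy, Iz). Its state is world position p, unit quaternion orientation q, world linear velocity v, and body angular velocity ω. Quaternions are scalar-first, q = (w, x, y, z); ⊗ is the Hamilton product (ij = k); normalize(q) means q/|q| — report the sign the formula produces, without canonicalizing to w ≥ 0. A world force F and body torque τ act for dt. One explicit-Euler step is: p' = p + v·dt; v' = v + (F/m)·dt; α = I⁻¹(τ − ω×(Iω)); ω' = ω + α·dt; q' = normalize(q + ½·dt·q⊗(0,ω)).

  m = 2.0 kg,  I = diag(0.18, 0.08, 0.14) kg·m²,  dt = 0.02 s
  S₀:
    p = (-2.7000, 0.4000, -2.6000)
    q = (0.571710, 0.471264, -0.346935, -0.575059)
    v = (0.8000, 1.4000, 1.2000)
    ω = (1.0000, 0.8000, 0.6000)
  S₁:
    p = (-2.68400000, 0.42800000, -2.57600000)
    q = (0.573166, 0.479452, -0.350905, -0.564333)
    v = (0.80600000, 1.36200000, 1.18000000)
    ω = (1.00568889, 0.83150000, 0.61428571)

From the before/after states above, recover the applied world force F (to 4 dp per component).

v₁ − v₀ = (0.00600000, -0.03800000, -0.02000000)
F = m·Δv/dt = (0.6000, -3.8000, -2.0000)

F = (0.6000, -3.8000, -2.0000)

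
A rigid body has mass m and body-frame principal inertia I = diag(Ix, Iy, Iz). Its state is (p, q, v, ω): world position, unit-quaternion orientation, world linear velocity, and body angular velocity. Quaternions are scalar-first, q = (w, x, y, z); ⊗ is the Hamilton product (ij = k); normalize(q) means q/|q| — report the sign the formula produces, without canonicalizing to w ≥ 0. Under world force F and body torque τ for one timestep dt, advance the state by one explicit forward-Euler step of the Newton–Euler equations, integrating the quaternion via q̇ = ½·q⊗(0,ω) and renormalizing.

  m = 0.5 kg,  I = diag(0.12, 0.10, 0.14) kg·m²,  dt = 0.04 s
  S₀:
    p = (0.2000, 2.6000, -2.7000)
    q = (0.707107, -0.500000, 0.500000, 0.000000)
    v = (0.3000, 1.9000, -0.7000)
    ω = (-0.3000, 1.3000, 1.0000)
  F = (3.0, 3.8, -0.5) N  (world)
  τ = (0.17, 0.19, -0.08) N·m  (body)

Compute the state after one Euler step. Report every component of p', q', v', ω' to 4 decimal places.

p' = (0.2120, 2.6760, -2.7280)
q' = (0.6907, -0.4940, 0.5281, 0.0041)
v' = (0.5400, 2.2040, -0.7400)
ω' = (-0.2607, 1.3736, 0.9749)

a = F/m = (6.0000, 7.6000, -1.0000)
p' = p + v·dt = (0.2120, 2.6760, -2.7280)
v' = v + a·dt = (0.5400, 2.2040, -0.7400)
angular accel α = (0.9833, 1.8400, -0.6271)
ω + α·dt = (-0.2607, 1.3736, 0.9749)
q⊗(0,ω) = (-0.8000000, 0.2878679, 1.4192391, 0.2071070)
q + ½dt·q⊗(0,ω), renormalized = (0.6907, -0.4940, 0.5281, 0.0041)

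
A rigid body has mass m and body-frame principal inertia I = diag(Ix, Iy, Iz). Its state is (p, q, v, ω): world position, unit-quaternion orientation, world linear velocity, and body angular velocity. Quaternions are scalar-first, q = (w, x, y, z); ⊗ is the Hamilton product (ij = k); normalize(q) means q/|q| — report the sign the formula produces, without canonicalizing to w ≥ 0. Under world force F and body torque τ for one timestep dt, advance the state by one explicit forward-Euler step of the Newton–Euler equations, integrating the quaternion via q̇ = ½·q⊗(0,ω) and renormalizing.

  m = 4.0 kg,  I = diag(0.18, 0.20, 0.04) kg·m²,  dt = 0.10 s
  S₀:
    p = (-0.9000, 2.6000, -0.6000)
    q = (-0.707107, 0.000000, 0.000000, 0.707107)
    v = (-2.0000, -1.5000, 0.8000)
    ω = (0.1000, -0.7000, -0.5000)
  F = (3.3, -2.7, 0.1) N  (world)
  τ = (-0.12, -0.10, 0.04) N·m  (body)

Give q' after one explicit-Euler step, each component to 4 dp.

2q̇ = q⊗(0,ω) = (0.3535535, 0.4242642, 0.5656856, 0.3535535)
q + ½dt·q⊗(0,ω), renormalized = (-0.6888, 0.0212, 0.0283, 0.7241)

q' = (-0.6888, 0.0212, 0.0283, 0.7241)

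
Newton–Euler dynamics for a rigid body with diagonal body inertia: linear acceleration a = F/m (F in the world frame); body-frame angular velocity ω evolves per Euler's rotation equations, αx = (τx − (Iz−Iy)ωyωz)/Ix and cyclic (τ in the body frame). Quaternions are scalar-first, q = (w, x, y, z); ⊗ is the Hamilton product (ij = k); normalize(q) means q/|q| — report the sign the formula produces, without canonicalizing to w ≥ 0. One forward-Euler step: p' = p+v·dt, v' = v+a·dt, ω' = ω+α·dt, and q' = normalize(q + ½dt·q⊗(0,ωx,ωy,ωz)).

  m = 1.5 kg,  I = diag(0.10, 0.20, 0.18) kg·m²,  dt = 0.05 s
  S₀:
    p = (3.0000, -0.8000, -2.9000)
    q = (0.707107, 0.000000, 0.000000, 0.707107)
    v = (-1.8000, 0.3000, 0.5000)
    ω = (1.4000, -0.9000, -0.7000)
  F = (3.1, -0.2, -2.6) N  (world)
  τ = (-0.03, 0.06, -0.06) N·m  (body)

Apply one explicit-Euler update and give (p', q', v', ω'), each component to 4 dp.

ω×(Iω) gyroscopic = (-0.0126, 0.0784, -0.1260)
α = I⁻¹(τ − ω×Iω) = (-0.1740, -0.0920, 0.3667)
ω + α·dt = (1.3913, -0.9046, -0.6817)
q⊗(0,ω) = (0.4949749, 1.6263461, 0.3535535, -0.4949749)
q' = normalize(q + ½dt·q⊗(0,ω)) = (0.7187, 0.0406, 0.0088, 0.6940)
a = F/m = (2.0667, -0.1333, -1.7333)
p + v·dt = (2.9100, -0.7850, -2.8750)
new velocity v' = (-1.6967, 0.2933, 0.4133)

p' = (2.9100, -0.7850, -2.8750)
q' = (0.7187, 0.0406, 0.0088, 0.6940)
v' = (-1.6967, 0.2933, 0.4133)
ω' = (1.3913, -0.9046, -0.6817)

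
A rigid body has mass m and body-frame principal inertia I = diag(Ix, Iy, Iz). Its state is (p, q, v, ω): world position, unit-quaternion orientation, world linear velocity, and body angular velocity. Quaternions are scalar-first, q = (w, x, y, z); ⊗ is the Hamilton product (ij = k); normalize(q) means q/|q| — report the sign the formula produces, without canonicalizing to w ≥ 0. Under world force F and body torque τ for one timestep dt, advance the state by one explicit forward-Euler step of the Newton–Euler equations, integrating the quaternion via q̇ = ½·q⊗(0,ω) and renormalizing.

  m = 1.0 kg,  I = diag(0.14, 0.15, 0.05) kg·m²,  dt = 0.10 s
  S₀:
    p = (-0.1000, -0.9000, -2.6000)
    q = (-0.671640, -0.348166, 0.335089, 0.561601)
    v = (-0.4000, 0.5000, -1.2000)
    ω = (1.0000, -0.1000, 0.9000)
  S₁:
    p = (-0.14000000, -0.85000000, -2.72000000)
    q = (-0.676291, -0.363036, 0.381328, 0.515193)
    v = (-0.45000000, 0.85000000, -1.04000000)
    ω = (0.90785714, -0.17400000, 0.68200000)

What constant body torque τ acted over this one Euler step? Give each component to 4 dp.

τ = (-0.1200, -0.0300, -0.1100)

rate change Δω = (-0.09214286, -0.07400000, -0.21800000)
τ = I·(Δω/dt) + ω₀×(Iω₀) = (-0.1200, -0.0300, -0.1100)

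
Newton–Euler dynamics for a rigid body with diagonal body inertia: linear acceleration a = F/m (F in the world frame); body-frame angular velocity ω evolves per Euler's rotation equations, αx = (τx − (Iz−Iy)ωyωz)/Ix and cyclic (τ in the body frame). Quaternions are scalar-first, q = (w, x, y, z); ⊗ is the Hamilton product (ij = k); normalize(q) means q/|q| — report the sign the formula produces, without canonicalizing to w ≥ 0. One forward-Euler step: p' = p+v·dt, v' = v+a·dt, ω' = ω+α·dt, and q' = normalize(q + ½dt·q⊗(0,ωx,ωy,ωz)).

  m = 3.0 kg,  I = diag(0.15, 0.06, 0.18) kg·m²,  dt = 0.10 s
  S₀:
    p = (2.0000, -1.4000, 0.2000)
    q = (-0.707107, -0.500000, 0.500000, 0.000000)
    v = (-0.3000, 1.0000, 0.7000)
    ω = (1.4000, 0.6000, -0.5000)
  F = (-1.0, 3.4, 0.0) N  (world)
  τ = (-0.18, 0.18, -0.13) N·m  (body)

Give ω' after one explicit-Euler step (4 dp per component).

α = I⁻¹(τ − ω×Iω) = (-0.9600, 2.6500, -0.3022)
new body rate ω' = (1.3040, 0.8650, -0.5302)

ω' = (1.3040, 0.8650, -0.5302)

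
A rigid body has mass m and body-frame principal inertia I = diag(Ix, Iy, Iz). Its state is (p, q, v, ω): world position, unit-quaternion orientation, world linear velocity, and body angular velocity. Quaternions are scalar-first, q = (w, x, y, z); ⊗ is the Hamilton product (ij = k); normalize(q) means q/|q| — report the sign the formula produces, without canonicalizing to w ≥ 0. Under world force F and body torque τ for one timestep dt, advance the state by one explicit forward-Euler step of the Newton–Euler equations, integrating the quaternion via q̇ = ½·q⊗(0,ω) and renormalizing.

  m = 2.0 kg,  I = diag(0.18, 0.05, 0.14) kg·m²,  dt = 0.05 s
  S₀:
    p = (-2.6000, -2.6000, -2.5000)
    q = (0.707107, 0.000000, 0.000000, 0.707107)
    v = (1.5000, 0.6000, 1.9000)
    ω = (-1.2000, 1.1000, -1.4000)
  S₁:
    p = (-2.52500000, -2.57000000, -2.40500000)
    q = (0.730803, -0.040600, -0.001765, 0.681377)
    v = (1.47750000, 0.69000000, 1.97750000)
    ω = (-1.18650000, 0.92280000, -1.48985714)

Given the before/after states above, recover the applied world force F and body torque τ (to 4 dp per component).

v₁ − v₀ = (-0.02250000, 0.09000000, 0.07750000)
m·(v₁−v₀)/dt = (-0.9000, 3.6000, 3.1000)
rate change Δω = (0.01350000, -0.17720000, -0.08985714)
ω₀×(Iω₀) = (-0.1386, 0.0672, 0.1716)
τ = I·(Δω/dt) + ω₀×(Iω₀) = (-0.0900, -0.1100, -0.0800)

F = (-0.9000, 3.6000, 3.1000)
τ = (-0.0900, -0.1100, -0.0800)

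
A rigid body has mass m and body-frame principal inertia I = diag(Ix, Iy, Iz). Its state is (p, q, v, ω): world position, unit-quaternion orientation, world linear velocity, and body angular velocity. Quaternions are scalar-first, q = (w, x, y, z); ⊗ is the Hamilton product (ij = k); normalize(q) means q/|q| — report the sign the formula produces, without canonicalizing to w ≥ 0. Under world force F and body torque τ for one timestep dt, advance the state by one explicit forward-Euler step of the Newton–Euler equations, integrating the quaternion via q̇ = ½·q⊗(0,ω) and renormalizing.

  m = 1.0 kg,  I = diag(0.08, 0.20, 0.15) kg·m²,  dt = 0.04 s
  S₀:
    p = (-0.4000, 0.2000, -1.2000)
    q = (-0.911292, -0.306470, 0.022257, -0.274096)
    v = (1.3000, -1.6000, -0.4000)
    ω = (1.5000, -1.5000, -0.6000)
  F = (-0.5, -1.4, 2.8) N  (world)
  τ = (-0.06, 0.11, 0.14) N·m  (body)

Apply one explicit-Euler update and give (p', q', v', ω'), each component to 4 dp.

p' = (-0.3480, 0.1360, -1.2160)
q' = (-0.9038, -0.3420, 0.0377, -0.2544)
v' = (1.2800, -1.6560, -0.2880)
ω' = (1.4925, -1.4906, -0.4907)

a = F/m = (-0.5000, -1.4000, 2.8000)
p + v·dt = (-0.3480, 0.1360, -1.2160)
v + (F/m)dt = (1.2800, -1.6560, -0.2880)
ω×(Iω) gyroscopic = (-0.0450, 0.0630, -0.2700)
α = I⁻¹(τ − ω×Iω) = (-0.1875, 0.2350, 2.7333)
ω' = ω + α·dt = (1.4925, -1.4906, -0.4907)
Hamilton product q⊗(0,ω) = (0.3286329, -1.7914362, 0.7719120, 0.9730947)
updated quaternion q' = (-0.9038, -0.3420, 0.0377, -0.2544)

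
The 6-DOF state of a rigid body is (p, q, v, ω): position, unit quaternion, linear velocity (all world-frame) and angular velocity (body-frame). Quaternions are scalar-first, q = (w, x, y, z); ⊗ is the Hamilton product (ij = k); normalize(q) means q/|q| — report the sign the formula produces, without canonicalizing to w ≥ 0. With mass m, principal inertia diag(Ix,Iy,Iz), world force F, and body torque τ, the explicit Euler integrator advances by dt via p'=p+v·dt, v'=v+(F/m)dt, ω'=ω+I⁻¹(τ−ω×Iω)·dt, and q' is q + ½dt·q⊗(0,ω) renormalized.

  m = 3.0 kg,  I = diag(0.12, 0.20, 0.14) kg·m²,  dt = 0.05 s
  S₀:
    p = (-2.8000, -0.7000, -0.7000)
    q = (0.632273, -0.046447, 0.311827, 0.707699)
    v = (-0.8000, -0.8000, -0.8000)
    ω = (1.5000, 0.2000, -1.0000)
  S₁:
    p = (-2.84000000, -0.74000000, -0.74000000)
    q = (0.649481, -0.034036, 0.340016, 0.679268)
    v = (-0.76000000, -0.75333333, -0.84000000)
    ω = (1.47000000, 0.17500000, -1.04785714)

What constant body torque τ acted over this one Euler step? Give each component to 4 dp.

ω₁ − ω₀ = (-0.03000000, -0.02500000, -0.04785714)
ω₀×(Iω₀) = (0.0120, 0.0300, 0.0240)
τ = I·(Δω/dt) + ω₀×(Iω₀) = (-0.0600, -0.0700, -0.1100)

τ = (-0.0600, -0.0700, -0.1100)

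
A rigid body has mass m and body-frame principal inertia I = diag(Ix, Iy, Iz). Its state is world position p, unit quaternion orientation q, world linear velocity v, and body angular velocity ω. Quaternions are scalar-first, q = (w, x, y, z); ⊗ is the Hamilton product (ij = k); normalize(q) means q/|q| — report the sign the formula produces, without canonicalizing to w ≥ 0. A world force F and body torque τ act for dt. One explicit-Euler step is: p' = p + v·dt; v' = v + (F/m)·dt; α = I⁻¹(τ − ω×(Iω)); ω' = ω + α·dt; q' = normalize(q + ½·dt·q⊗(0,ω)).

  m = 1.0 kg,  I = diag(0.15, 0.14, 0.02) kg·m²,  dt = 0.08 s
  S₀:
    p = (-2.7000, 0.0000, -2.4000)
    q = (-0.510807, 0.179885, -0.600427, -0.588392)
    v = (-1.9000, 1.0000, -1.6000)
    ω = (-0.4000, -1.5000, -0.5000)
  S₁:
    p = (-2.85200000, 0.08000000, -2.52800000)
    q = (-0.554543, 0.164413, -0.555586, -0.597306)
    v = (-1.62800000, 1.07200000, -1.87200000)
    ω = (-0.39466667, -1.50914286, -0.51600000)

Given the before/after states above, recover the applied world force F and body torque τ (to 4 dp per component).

Δv = v₁−v₀ = (0.27200000, 0.07200000, -0.27200000)
m·(v₁−v₀)/dt = (3.4000, 0.9000, -3.4000)
ω₁ − ω₀ = (0.00533333, -0.00914286, -0.01600000)
gyro term ω₀×Iω₀ = (-0.0900, 0.0260, -0.0060)
τ = I·(Δω/dt) + ω₀×(Iω₀) = (-0.0800, 0.0100, -0.0100)

F = (3.4000, 0.9000, -3.4000)
τ = (-0.0800, 0.0100, -0.0100)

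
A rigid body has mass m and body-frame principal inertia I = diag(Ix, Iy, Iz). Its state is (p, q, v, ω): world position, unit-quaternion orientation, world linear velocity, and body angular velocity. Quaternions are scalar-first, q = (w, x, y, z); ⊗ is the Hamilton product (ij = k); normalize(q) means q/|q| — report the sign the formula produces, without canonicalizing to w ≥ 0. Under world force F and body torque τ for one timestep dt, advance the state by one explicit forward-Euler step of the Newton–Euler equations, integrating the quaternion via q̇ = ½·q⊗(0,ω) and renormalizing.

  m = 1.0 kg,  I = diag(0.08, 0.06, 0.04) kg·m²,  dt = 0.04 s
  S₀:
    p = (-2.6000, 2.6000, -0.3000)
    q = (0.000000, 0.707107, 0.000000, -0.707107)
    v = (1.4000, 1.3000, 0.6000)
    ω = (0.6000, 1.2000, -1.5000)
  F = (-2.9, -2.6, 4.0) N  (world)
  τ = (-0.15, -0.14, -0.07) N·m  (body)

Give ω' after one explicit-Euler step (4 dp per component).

α = I⁻¹(τ − ω×Iω) = (-2.3250, -1.7333, -1.3900)
new body rate ω' = (0.5070, 1.1307, -1.5556)

ω' = (0.5070, 1.1307, -1.5556)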